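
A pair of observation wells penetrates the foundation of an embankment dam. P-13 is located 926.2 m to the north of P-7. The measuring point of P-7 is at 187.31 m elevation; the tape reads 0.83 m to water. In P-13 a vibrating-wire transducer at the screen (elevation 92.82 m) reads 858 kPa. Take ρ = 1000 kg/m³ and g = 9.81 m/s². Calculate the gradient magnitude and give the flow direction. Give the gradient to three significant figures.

i ≈ 0.00669; groundwater flows toward the north

Total head at P-7: h = 187.31 − 0.83 = 186.48 m.
Pressure head at P-13: ψ = P/(ρg) = 858×1000 / (1000 × 9.81) = 87.46 m.
Total head at P-13: h = z + ψ = 92.82 + 87.46 = 180.28 m.
Head difference: h(P-7) − h(P-13) = 186.48 − 180.28 = 6.20 m.
Hydraulic gradient: i = |Δh| / L = 6.20 / 926.2 = 0.00669.
Flow is from higher to lower head: from P-7 toward P-13, i.e. toward the north.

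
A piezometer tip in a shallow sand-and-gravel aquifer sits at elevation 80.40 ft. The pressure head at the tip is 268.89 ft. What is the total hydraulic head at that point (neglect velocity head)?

h ≈ 349.29 ft

h = z + ψ = 80.40 + 268.89 = 349.29 ft.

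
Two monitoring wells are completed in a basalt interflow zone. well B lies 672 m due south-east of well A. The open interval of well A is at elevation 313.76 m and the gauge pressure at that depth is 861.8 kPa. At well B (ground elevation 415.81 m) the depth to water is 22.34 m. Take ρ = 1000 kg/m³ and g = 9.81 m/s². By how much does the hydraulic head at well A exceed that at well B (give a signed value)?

Pressure head at well A: ψ = P/(ρg) = 861.8×1000 / (1000 × 9.81) = 87.85 m.
Total head at well A: h = z + ψ = 313.76 + 87.85 = 401.61 m.
Total head at well B: h = 415.81 − 22.34 = 393.47 m.
Head difference: h(well A) − h(well B) = 401.61 − 393.47 = 8.14 m.

Δh ≈ 8.14 m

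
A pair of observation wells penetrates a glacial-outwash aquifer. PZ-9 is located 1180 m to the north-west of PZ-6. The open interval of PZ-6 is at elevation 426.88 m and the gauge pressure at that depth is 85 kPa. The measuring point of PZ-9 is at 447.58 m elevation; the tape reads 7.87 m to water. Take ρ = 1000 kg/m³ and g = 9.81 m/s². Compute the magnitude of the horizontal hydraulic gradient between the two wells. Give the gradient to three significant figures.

i ≈ 0.00353

Pressure head at PZ-6: ψ = P/(ρg) = 85×1000 / (1000 × 9.81) = 8.66 m.
Total head at PZ-6: h = z + ψ = 426.88 + 8.66 = 435.54 m.
Total head at PZ-9: h = 447.58 − 7.87 = 439.71 m.
Head difference: h(PZ-6) − h(PZ-9) = 435.54 − 439.71 = -4.17 m.
Hydraulic gradient: i = |Δh| / L = 4.17 / 1180 = 0.00353.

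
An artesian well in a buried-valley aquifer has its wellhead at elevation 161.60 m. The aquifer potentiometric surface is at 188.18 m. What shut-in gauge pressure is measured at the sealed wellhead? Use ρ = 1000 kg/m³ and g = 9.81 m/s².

P ≈ 261 kPa

Head above the cap: Δh = 188.18 − 161.60 = 26.58 m.
P = ρgΔh = 1000 × 9.81 × 26.58 = 260750 Pa ≈ 261 kPa.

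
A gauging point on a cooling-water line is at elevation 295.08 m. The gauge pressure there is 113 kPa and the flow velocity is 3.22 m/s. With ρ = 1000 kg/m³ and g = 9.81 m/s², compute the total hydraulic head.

h ≈ 307.13 m

Pressure head ψ = P/(ρg) = 113×1000 / (1000 × 9.81) = 11.52 m.
Velocity head = v²/(2g) = 3.22² / (2 × 9.81) = 0.528 m.
h = z + ψ + v²/(2g) = 295.08 + 11.52 + 0.528 = 307.13 m.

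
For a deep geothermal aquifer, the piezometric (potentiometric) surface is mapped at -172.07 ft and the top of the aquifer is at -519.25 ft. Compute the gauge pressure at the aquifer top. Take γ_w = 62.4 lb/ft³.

Pressure head at the aquifer top: ψ = h − z = -172.07 − (-519.25) = 347.18 ft.
P = γψ/144 = 62.4 × 347.18 / 144 = 150 psi.

P ≈ 150 psi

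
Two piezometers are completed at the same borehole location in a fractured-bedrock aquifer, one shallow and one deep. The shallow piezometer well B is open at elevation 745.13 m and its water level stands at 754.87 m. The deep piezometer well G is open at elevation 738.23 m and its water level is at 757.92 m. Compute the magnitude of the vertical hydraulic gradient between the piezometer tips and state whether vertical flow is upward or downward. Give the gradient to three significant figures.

Total head at well B: h = 754.87 m (water level in the standpipe).
Total head at well G: h = 757.92 m.
Δh = h(well B) − h(well G) = 754.87 − 757.92 = -3.05 m.
Vertical separation Δz = 745.13 − 738.23 = 6.90 m.
|i_v| = |Δh| / Δz = 3.05 / 6.90 = 0.442.
Head is higher in the deep piezometer, so vertical flow is upward (discharge condition).

|i_v| ≈ 0.442; vertical flow is upward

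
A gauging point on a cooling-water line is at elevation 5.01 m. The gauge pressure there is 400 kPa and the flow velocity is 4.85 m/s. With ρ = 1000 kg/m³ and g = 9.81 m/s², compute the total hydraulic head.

h ≈ 46.98 m

Pressure head ψ = P/(ρg) = 400×1000 / (1000 × 9.81) = 40.77 m.
Velocity head = v²/(2g) = 4.85² / (2 × 9.81) = 1.199 m.
h = z + ψ + v²/(2g) = 5.01 + 40.77 + 1.199 = 46.98 m.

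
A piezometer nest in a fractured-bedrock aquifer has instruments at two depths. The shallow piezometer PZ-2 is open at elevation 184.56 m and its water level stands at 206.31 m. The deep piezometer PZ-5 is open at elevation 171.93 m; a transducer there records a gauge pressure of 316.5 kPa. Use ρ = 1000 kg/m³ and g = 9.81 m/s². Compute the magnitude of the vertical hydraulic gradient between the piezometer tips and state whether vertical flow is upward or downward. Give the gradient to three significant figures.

|i_v| ≈ 0.168; vertical flow is downward

Total head at PZ-2: h = 206.31 m (water level in the standpipe).
Pressure head at PZ-5: ψ = P/(ρg) = 316.5×1000 / (1000 × 9.81) = 32.26 m.
Total head at PZ-5: h = z + ψ = 171.93 + 32.26 = 204.19 m.
Δh = h(PZ-2) − h(PZ-5) = 206.31 − 204.19 = 2.12 m.
Vertical separation Δz = 184.56 − 171.93 = 12.63 m.
|i_v| = |Δh| / Δz = 2.12 / 12.63 = 0.168.
Head is higher in the shallow piezometer, so vertical flow is downward (recharge condition).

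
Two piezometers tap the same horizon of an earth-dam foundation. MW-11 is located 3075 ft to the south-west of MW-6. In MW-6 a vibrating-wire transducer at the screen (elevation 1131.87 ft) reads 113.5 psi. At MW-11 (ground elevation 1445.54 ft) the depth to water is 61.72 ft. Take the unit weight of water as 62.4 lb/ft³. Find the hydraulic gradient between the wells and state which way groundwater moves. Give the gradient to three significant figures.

i ≈ 0.00324; groundwater flows toward the south-west

Pressure head at MW-6: ψ = 144·P/γ = 144 × 113.5 / 62.4 = 261.92 ft.
Total head at MW-6: h = z + ψ = 1131.87 + 261.92 = 1393.79 ft.
Total head at MW-11: h = 1445.54 − 61.72 = 1383.82 ft.
Head difference: h(MW-6) − h(MW-11) = 1393.79 − 1383.82 = 9.97 ft.
Hydraulic gradient: i = |Δh| / L = 9.97 / 3075 = 0.00324.
Flow is from higher to lower head: from MW-6 toward MW-11, i.e. toward the south-west.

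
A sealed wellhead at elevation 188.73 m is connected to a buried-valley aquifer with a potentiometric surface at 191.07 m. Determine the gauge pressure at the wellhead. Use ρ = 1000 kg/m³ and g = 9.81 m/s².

Head above the cap: Δh = 191.07 − 188.73 = 2.34 m.
P = ρgΔh = 1000 × 9.81 × 2.34 = 22955 Pa ≈ 23.0 kPa.

P ≈ 23.0 kPa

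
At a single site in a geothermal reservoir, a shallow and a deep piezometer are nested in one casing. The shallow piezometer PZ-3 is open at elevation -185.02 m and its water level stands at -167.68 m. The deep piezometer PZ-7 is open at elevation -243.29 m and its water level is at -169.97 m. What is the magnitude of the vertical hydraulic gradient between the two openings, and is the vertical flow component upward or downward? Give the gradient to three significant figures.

|i_v| ≈ 0.0393; vertical flow is downward

Total head at PZ-3: h = -167.68 m (water level in the standpipe).
Total head at PZ-7: h = -169.97 m.
Δh = h(PZ-3) − h(PZ-7) = -167.68 − (-169.97) = 2.29 m.
Vertical separation Δz = -185.02 − (-243.29) = 58.27 m.
|i_v| = |Δh| / Δz = 2.29 / 58.27 = 0.0393.
Head is higher in the shallow piezometer, so vertical flow is downward (recharge condition).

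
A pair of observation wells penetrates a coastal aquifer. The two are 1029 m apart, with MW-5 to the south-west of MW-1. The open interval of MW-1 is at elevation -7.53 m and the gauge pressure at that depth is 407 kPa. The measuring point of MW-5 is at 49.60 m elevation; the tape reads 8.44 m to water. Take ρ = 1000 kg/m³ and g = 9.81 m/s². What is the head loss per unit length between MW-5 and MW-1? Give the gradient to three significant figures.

i ≈ 0.00700 m/m

Pressure head at MW-1: ψ = P/(ρg) = 407×1000 / (1000 × 9.81) = 41.49 m.
Total head at MW-1: h = z + ψ = -7.53 + 41.49 = 33.96 m.
Total head at MW-5: h = 49.60 − 8.44 = 41.16 m.
Head difference: h(MW-1) − h(MW-5) = 33.96 − 41.16 = -7.20 m.
Hydraulic gradient: i = |Δh| / L = 7.20 / 1029 = 0.00700.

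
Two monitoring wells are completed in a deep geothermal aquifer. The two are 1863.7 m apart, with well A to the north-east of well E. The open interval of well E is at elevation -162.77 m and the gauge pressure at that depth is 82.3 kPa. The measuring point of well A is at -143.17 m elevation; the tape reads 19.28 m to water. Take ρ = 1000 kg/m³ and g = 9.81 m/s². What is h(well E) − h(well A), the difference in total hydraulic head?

Pressure head at well E: ψ = P/(ρg) = 82.3×1000 / (1000 × 9.81) = 8.39 m.
Total head at well E: h = z + ψ = -162.77 + 8.39 = -154.38 m.
Total head at well A: h = -143.17 − 19.28 = -162.45 m.
Head difference: h(well E) − h(well A) = -154.38 − (-162.45) = 8.07 m.

Δh ≈ 8.07 m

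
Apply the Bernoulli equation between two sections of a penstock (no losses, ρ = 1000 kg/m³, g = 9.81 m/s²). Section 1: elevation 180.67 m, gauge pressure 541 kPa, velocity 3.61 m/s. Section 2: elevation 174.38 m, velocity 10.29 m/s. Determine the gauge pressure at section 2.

Pressure head at 1: ψ₁ = P₁/(ρg) = 541×1000 / (1000 × 9.81) = 55.15 m.
Velocity heads: v₁²/2g = 3.61²/19.62 = 0.664 m; v₂²/2g = 10.29²/19.62 = 5.397 m.
Total head H = z₁ + ψ₁ + v₁²/2g = 180.67 + 55.15 + 0.664 = 236.48 m.
ψ₂ = H − z₂ − v₂²/2g = 236.48 − 174.38 − 5.397 = 56.70 m.
P₂ = ρgψ₂ = 1000 × 9.81 × 56.70 ≈ 556 kPa.

P₂ ≈ 556 kPa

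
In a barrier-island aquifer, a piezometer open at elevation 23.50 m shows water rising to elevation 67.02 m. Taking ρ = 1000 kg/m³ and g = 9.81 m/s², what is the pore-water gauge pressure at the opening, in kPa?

Pressure head ψ = h − z = 67.02 − 23.50 = 43.52 m.
P = ρgψ = 1000 × 9.81 × 43.52 = 426931 Pa ≈ 427 kPa.

P ≈ 427 kPa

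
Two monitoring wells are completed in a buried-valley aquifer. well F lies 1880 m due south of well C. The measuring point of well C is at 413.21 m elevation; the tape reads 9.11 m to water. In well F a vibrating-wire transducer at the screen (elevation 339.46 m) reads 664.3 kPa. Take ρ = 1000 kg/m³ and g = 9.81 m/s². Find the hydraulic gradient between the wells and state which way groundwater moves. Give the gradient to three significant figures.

i ≈ 0.00164; groundwater flows toward the north

Total head at well C: h = 413.21 − 9.11 = 404.10 m.
Pressure head at well F: ψ = P/(ρg) = 664.3×1000 / (1000 × 9.81) = 67.72 m.
Total head at well F: h = z + ψ = 339.46 + 67.72 = 407.18 m.
Head difference: h(well C) − h(well F) = 404.10 − 407.18 = -3.08 m.
Hydraulic gradient: i = |Δh| / L = 3.08 / 1880 = 0.00164.
Flow is from higher to lower head: from well F toward well C, i.e. toward the north.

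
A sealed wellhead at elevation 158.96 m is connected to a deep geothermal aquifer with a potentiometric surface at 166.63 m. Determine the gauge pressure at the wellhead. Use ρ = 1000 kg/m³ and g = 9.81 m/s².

P ≈ 75.2 kPa

Head above the cap: Δh = 166.63 − 158.96 = 7.67 m.
P = ρgΔh = 1000 × 9.81 × 7.67 = 75243 Pa ≈ 75.2 kPa.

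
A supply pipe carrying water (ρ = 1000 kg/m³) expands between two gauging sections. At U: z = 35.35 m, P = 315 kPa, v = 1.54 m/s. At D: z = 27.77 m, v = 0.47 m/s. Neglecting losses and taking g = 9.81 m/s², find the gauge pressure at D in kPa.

P₂ ≈ 390 kPa

Pressure head at U: ψ₁ = P₁/(ρg) = 315×1000 / (1000 × 9.81) = 32.11 m.
Velocity heads: v₁²/2g = 1.54²/19.62 = 0.121 m; v₂²/2g = 0.47²/19.62 = 0.011 m.
Total head H = z₁ + ψ₁ + v₁²/2g = 35.35 + 32.11 + 0.121 = 67.58 m.
ψ₂ = H − z₂ − v₂²/2g = 67.58 − 27.77 − 0.011 = 39.80 m.
P₂ = ρgψ₂ = 1000 × 9.81 × 39.80 ≈ 390 kPa.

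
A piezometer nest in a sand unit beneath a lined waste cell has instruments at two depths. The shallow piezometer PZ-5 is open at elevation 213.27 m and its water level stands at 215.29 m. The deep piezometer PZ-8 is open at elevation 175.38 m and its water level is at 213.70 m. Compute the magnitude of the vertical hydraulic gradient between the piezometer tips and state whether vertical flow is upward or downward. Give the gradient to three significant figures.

Total head at PZ-5: h = 215.29 m (water level in the standpipe).
Total head at PZ-8: h = 213.70 m.
Δh = h(PZ-5) − h(PZ-8) = 215.29 − 213.70 = 1.59 m.
Vertical separation Δz = 213.27 − 175.38 = 37.89 m.
|i_v| = |Δh| / Δz = 1.59 / 37.89 = 0.0420.
Head is higher in the shallow piezometer, so vertical flow is downward (recharge condition).

|i_v| ≈ 0.0420; vertical flow is downward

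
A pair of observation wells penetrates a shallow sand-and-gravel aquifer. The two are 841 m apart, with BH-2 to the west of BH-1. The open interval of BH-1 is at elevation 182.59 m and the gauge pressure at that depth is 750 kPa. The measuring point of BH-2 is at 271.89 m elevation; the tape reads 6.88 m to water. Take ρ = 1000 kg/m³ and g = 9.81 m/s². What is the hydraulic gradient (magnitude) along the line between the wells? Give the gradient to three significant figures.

Pressure head at BH-1: ψ = P/(ρg) = 750×1000 / (1000 × 9.81) = 76.45 m.
Total head at BH-1: h = z + ψ = 182.59 + 76.45 = 259.04 m.
Total head at BH-2: h = 271.89 − 6.88 = 265.01 m.
Head difference: h(BH-1) − h(BH-2) = 259.04 − 265.01 = -5.97 m.
Hydraulic gradient: i = |Δh| / L = 5.97 / 841 = 0.00710.

i ≈ 0.00710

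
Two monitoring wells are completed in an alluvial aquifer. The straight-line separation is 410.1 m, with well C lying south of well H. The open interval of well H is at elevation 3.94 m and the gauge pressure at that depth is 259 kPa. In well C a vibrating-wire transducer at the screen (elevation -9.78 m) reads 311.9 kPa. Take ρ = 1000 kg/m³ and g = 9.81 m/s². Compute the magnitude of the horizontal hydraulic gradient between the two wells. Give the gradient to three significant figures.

Pressure head at well H: ψ = P/(ρg) = 259×1000 / (1000 × 9.81) = 26.40 m.
Total head at well H: h = z + ψ = 3.94 + 26.40 = 30.34 m.
Pressure head at well C: ψ = P/(ρg) = 311.9×1000 / (1000 × 9.81) = 31.79 m.
Total head at well C: h = z + ψ = -9.78 + 31.79 = 22.01 m.
Head difference: h(well H) − h(well C) = 30.34 − 22.01 = 8.33 m.
Hydraulic gradient: i = |Δh| / L = 8.33 / 410.1 = 0.0203.

i ≈ 0.0203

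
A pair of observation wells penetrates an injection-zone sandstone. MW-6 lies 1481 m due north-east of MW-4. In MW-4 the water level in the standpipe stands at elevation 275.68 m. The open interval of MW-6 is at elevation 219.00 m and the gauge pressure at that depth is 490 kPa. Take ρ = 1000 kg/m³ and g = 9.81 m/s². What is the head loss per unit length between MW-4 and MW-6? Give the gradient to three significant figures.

Total head at MW-4: h = 275.68 m (water level in the piezometer is the total head).
Pressure head at MW-6: ψ = P/(ρg) = 490×1000 / (1000 × 9.81) = 49.95 m.
Total head at MW-6: h = z + ψ = 219.00 + 49.95 = 268.95 m.
Head difference: h(MW-4) − h(MW-6) = 275.68 − 268.95 = 6.73 m.
Hydraulic gradient: i = |Δh| / L = 6.73 / 1481 = 0.00454.

i ≈ 0.00454 m/m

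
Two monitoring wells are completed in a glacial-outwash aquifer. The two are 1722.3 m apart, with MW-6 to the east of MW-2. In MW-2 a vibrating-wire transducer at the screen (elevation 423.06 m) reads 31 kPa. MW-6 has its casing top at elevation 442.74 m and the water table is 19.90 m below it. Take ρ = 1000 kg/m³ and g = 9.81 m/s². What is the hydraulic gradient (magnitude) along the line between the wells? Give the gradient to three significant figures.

i ≈ 0.00196

Pressure head at MW-2: ψ = P/(ρg) = 31×1000 / (1000 × 9.81) = 3.16 m.
Total head at MW-2: h = z + ψ = 423.06 + 3.16 = 426.22 m.
Total head at MW-6: h = 442.74 − 19.90 = 422.84 m.
Head difference: h(MW-2) − h(MW-6) = 426.22 − 422.84 = 3.38 m.
Hydraulic gradient: i = |Δh| / L = 3.38 / 1722.3 = 0.00196.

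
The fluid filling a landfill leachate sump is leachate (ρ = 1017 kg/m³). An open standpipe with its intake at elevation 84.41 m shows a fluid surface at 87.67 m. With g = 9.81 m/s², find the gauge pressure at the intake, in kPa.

P ≈ 32.5 kPa

Pressure head ψ = h − z = 87.67 − 84.41 = 3.26 m.
P = ρgψ = 1017 × 9.81 × 3.26 = 32524 Pa ≈ 32.5 kPa.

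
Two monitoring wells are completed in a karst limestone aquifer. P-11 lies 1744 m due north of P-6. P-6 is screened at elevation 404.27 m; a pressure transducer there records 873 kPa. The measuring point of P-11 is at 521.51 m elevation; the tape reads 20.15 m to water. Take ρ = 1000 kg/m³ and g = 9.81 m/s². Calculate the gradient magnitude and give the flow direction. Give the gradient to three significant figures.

Pressure head at P-6: ψ = P/(ρg) = 873×1000 / (1000 × 9.81) = 88.99 m.
Total head at P-6: h = z + ψ = 404.27 + 88.99 = 493.26 m.
Total head at P-11: h = 521.51 − 20.15 = 501.36 m.
Head difference: h(P-6) − h(P-11) = 493.26 − 501.36 = -8.10 m.
Hydraulic gradient: i = |Δh| / L = 8.10 / 1744 = 0.00464.
Flow is from higher to lower head: from P-11 toward P-6, i.e. toward the south.

i ≈ 0.00464; groundwater flows toward the south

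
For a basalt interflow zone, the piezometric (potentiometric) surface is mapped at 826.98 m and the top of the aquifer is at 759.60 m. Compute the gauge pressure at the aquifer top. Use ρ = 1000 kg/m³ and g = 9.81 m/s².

Pressure head at the aquifer top: ψ = h − z = 826.98 − 759.60 = 67.38 m.
P = ρgψ = 1000 × 9.81 × 67.38 = 660998 Pa ≈ 661 kPa.

P ≈ 661 kPa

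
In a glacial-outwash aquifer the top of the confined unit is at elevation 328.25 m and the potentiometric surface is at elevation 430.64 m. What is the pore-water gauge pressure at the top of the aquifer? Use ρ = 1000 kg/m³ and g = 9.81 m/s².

Pressure head at the aquifer top: ψ = h − z = 430.64 − 328.25 = 102.39 m.
P = ρgψ = 1000 × 9.81 × 102.39 = 1004446 Pa ≈ 1000 kPa.

P ≈ 1000 kPa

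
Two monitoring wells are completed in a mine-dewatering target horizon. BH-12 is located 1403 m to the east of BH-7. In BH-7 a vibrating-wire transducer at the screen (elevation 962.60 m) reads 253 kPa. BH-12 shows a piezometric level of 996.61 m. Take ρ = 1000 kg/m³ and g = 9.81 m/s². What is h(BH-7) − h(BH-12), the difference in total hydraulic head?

Δh ≈ -8.22 m

Pressure head at BH-7: ψ = P/(ρg) = 253×1000 / (1000 × 9.81) = 25.79 m.
Total head at BH-7: h = z + ψ = 962.60 + 25.79 = 988.39 m.
Total head at BH-12: h = 996.61 m (water level in the piezometer is the total head).
Head difference: h(BH-7) − h(BH-12) = 988.39 − 996.61 = -8.22 m.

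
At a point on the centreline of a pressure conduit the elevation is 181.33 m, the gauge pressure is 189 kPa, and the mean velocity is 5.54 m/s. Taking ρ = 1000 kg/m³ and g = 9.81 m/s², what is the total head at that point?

Pressure head ψ = P/(ρg) = 189×1000 / (1000 × 9.81) = 19.27 m.
Velocity head = v²/(2g) = 5.54² / (2 × 9.81) = 1.564 m.
h = z + ψ + v²/(2g) = 181.33 + 19.27 + 1.564 = 202.16 m.

h ≈ 202.16 m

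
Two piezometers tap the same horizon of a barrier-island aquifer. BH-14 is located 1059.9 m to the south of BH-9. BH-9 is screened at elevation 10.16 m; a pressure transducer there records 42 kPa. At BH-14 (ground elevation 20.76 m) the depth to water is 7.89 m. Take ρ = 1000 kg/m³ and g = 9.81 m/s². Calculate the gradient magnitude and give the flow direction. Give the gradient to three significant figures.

Pressure head at BH-9: ψ = P/(ρg) = 42×1000 / (1000 × 9.81) = 4.28 m.
Total head at BH-9: h = z + ψ = 10.16 + 4.28 = 14.44 m.
Total head at BH-14: h = 20.76 − 7.89 = 12.87 m.
Head difference: h(BH-9) − h(BH-14) = 14.44 − 12.87 = 1.57 m.
Hydraulic gradient: i = |Δh| / L = 1.57 / 1059.9 = 0.00148.
Flow is from higher to lower head: from BH-9 toward BH-14, i.e. toward the south.

i ≈ 0.00148; groundwater flows toward the south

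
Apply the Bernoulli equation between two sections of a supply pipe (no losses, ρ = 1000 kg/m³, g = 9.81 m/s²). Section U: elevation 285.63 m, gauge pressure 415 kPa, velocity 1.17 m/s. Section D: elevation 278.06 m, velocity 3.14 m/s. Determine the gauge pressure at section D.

Pressure head at U: ψ₁ = P₁/(ρg) = 415×1000 / (1000 × 9.81) = 42.30 m.
Velocity heads: v₁²/2g = 1.17²/19.62 = 0.070 m; v₂²/2g = 3.14²/19.62 = 0.503 m.
Total head H = z₁ + ψ₁ + v₁²/2g = 285.63 + 42.30 + 0.070 = 328.00 m.
ψ₂ = H − z₂ − v₂²/2g = 328.00 − 278.06 − 0.503 = 49.44 m.
P₂ = ρgψ₂ = 1000 × 9.81 × 49.44 ≈ 485 kPa.

P₂ ≈ 485 kPa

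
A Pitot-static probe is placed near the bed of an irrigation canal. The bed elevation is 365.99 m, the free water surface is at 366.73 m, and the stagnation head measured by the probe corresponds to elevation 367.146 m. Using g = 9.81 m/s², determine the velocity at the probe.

Near the bed, under hydrostatic conditions, the piezometric head (z + ψ) equals the free-surface elevation, 366.73 m.
Velocity head = total − piezometric = 367.146 − 366.73 = 0.416 m.
v = √(2g·h_v) = √(2 × 9.81 × 0.416) = 2.86 m/s.

v ≈ 2.86 m/s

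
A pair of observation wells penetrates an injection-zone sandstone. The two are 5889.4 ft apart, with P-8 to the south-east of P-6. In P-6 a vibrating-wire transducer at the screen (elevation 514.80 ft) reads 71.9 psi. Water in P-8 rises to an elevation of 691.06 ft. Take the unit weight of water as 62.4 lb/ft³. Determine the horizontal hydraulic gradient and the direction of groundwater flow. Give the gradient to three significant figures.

Pressure head at P-6: ψ = 144·P/γ = 144 × 71.9 / 62.4 = 165.92 ft.
Total head at P-6: h = z + ψ = 514.80 + 165.92 = 680.72 ft.
Total head at P-8: h = 691.06 ft (water level in the piezometer is the total head).
Head difference: h(P-6) − h(P-8) = 680.72 − 691.06 = -10.34 ft.
Hydraulic gradient: i = |Δh| / L = 10.34 / 5889.4 = 0.00176.
Flow is from higher to lower head: from P-8 toward P-6, i.e. toward the north-west.

i ≈ 0.00176; groundwater flows toward the north-west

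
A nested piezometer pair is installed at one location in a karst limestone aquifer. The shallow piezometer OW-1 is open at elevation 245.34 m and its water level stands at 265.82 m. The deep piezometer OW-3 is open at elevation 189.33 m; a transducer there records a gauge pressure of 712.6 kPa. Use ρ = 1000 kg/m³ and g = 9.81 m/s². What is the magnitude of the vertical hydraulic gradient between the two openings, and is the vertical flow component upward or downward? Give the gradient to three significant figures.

|i_v| ≈ 0.0687; vertical flow is downward

Total head at OW-1: h = 265.82 m (water level in the standpipe).
Pressure head at OW-3: ψ = P/(ρg) = 712.6×1000 / (1000 × 9.81) = 72.64 m.
Total head at OW-3: h = z + ψ = 189.33 + 72.64 = 261.97 m.
Δh = h(OW-1) − h(OW-3) = 265.82 − 261.97 = 3.85 m.
Vertical separation Δz = 245.34 − 189.33 = 56.01 m.
|i_v| = |Δh| / Δz = 3.85 / 56.01 = 0.0687.
Head is higher in the shallow piezometer, so vertical flow is downward (recharge condition).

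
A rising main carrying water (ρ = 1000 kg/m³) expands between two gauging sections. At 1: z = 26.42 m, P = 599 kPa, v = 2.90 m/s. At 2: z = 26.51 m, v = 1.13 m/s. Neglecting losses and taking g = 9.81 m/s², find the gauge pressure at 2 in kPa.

Pressure head at 1: ψ₁ = P₁/(ρg) = 599×1000 / (1000 × 9.81) = 61.06 m.
Velocity heads: v₁²/2g = 2.90²/19.62 = 0.429 m; v₂²/2g = 1.13²/19.62 = 0.065 m.
Total head H = z₁ + ψ₁ + v₁²/2g = 26.42 + 61.06 + 0.429 = 87.91 m.
ψ₂ = H − z₂ − v₂²/2g = 87.91 − 26.51 − 0.065 = 61.33 m.
P₂ = ρgψ₂ = 1000 × 9.81 × 61.33 ≈ 602 kPa.

P₂ ≈ 602 kPa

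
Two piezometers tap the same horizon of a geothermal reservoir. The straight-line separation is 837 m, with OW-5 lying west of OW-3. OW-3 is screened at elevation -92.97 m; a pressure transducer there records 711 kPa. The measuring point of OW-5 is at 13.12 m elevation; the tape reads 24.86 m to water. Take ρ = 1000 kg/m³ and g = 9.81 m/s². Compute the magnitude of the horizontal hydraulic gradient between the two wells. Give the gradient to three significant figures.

i ≈ 0.0105

Pressure head at OW-3: ψ = P/(ρg) = 711×1000 / (1000 × 9.81) = 72.48 m.
Total head at OW-3: h = z + ψ = -92.97 + 72.48 = -20.49 m.
Total head at OW-5: h = 13.12 − 24.86 = -11.74 m.
Head difference: h(OW-3) − h(OW-5) = -20.49 − (-11.74) = -8.75 m.
Hydraulic gradient: i = |Δh| / L = 8.75 / 837 = 0.0105.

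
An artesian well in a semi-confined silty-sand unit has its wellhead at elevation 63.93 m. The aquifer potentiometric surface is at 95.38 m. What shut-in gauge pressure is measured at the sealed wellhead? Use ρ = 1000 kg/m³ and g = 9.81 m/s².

P ≈ 309 kPa

Head above the cap: Δh = 95.38 − 63.93 = 31.45 m.
P = ρgΔh = 1000 × 9.81 × 31.45 = 308524 Pa ≈ 309 kPa.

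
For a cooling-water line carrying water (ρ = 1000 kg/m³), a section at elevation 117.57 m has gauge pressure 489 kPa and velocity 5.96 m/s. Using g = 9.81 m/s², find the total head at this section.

Pressure head ψ = P/(ρg) = 489×1000 / (1000 × 9.81) = 49.85 m.
Velocity head = v²/(2g) = 5.96² / (2 × 9.81) = 1.810 m.
h = z + ψ + v²/(2g) = 117.57 + 49.85 + 1.810 = 169.23 m.

h ≈ 169.23 m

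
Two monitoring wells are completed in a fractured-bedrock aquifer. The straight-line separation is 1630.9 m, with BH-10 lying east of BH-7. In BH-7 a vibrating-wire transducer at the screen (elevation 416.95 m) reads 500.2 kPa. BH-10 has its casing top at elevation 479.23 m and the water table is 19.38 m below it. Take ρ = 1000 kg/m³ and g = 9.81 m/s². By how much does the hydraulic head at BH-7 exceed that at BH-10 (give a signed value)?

Δh ≈ 8.09 m

Pressure head at BH-7: ψ = P/(ρg) = 500.2×1000 / (1000 × 9.81) = 50.99 m.
Total head at BH-7: h = z + ψ = 416.95 + 50.99 = 467.94 m.
Total head at BH-10: h = 479.23 − 19.38 = 459.85 m.
Head difference: h(BH-7) − h(BH-10) = 467.94 − 459.85 = 8.09 m.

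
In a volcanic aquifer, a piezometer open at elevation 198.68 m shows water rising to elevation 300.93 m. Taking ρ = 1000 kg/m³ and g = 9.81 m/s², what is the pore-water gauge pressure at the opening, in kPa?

Pressure head ψ = h − z = 300.93 − 198.68 = 102.25 m.
P = ρgψ = 1000 × 9.81 × 102.25 = 1003072 Pa ≈ 1000 kPa.

P ≈ 1000 kPa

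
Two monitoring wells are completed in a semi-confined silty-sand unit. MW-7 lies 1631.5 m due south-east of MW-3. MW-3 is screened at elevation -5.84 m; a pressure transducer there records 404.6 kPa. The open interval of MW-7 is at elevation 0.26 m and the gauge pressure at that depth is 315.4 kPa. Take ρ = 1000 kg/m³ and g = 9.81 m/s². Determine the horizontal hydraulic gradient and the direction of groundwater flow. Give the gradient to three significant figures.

Pressure head at MW-3: ψ = P/(ρg) = 404.6×1000 / (1000 × 9.81) = 41.24 m.
Total head at MW-3: h = z + ψ = -5.84 + 41.24 = 35.40 m.
Pressure head at MW-7: ψ = P/(ρg) = 315.4×1000 / (1000 × 9.81) = 32.15 m.
Total head at MW-7: h = z + ψ = 0.26 + 32.15 = 32.41 m.
Head difference: h(MW-3) − h(MW-7) = 35.40 − 32.41 = 2.99 m.
Hydraulic gradient: i = |Δh| / L = 2.99 / 1631.5 = 0.00183.
Flow is from higher to lower head: from MW-3 toward MW-7, i.e. toward the south-east.

i ≈ 0.00183; groundwater flows toward the south-east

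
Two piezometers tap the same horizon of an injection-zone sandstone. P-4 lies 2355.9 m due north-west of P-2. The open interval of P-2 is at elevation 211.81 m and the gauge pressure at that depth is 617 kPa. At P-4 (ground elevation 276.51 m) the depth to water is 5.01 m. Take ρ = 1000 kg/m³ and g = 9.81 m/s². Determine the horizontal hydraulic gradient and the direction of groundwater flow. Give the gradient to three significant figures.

i ≈ 0.00136; groundwater flows toward the north-west

Pressure head at P-2: ψ = P/(ρg) = 617×1000 / (1000 × 9.81) = 62.90 m.
Total head at P-2: h = z + ψ = 211.81 + 62.90 = 274.71 m.
Total head at P-4: h = 276.51 − 5.01 = 271.50 m.
Head difference: h(P-2) − h(P-4) = 274.71 − 271.50 = 3.21 m.
Hydraulic gradient: i = |Δh| / L = 3.21 / 2355.9 = 0.00136.
Flow is from higher to lower head: from P-2 toward P-4, i.e. toward the north-west.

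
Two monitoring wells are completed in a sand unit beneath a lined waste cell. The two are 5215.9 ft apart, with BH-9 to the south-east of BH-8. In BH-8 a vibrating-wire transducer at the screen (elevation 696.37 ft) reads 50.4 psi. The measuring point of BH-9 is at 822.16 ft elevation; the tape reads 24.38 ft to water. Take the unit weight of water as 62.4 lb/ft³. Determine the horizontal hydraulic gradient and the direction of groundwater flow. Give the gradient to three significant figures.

i ≈ 0.00286; groundwater flows toward the south-east

Pressure head at BH-8: ψ = 144·P/γ = 144 × 50.4 / 62.4 = 116.31 ft.
Total head at BH-8: h = z + ψ = 696.37 + 116.31 = 812.68 ft.
Total head at BH-9: h = 822.16 − 24.38 = 797.78 ft.
Head difference: h(BH-8) − h(BH-9) = 812.68 − 797.78 = 14.90 ft.
Hydraulic gradient: i = |Δh| / L = 14.90 / 5215.9 = 0.00286.
Flow is from higher to lower head: from BH-8 toward BH-9, i.e. toward the south-east.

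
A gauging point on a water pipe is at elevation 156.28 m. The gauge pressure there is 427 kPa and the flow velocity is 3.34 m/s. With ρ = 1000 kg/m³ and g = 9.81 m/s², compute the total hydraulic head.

h ≈ 200.38 m

Pressure head ψ = P/(ρg) = 427×1000 / (1000 × 9.81) = 43.53 m.
Velocity head = v²/(2g) = 3.34² / (2 × 9.81) = 0.569 m.
h = z + ψ + v²/(2g) = 156.28 + 43.53 + 0.569 = 200.38 m.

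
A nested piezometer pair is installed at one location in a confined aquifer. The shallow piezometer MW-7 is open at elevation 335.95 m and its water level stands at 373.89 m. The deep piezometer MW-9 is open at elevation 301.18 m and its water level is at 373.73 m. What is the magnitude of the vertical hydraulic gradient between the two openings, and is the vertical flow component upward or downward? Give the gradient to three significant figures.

Total head at MW-7: h = 373.89 m (water level in the standpipe).
Total head at MW-9: h = 373.73 m.
Δh = h(MW-7) − h(MW-9) = 373.89 − 373.73 = 0.16 m.
Vertical separation Δz = 335.95 − 301.18 = 34.77 m.
|i_v| = |Δh| / Δz = 0.16 / 34.77 = 0.00460.
Head is higher in the shallow piezometer, so vertical flow is downward (recharge condition).

|i_v| ≈ 0.00460; vertical flow is downward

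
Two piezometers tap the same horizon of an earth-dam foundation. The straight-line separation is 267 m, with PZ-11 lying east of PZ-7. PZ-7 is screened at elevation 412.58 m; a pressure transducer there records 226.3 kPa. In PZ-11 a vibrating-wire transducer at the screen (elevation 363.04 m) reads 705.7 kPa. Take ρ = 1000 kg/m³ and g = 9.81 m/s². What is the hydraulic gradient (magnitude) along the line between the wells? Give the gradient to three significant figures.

i ≈ 0.00251

Pressure head at PZ-7: ψ = P/(ρg) = 226.3×1000 / (1000 × 9.81) = 23.07 m.
Total head at PZ-7: h = z + ψ = 412.58 + 23.07 = 435.65 m.
Pressure head at PZ-11: ψ = P/(ρg) = 705.7×1000 / (1000 × 9.81) = 71.94 m.
Total head at PZ-11: h = z + ψ = 363.04 + 71.94 = 434.98 m.
Head difference: h(PZ-7) − h(PZ-11) = 435.65 − 434.98 = 0.67 m.
Hydraulic gradient: i = |Δh| / L = 0.67 / 267 = 0.00251.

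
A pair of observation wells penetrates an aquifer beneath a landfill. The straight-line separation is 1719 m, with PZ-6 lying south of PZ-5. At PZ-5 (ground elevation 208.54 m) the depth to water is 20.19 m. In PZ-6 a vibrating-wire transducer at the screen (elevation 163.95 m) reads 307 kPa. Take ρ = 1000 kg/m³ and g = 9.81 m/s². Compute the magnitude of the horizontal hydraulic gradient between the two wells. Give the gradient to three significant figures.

i ≈ 0.00401

Total head at PZ-5: h = 208.54 − 20.19 = 188.35 m.
Pressure head at PZ-6: ψ = P/(ρg) = 307×1000 / (1000 × 9.81) = 31.29 m.
Total head at PZ-6: h = z + ψ = 163.95 + 31.29 = 195.24 m.
Head difference: h(PZ-5) − h(PZ-6) = 188.35 − 195.24 = -6.89 m.
Hydraulic gradient: i = |Δh| / L = 6.89 / 1719 = 0.00401.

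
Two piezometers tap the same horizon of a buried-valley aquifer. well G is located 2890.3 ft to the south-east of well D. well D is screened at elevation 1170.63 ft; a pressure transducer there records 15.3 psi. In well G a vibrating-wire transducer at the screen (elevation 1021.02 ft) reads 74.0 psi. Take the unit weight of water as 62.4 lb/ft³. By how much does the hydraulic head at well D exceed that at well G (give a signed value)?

Pressure head at well D: ψ = 144·P/γ = 144 × 15.3 / 62.4 = 35.31 ft.
Total head at well D: h = z + ψ = 1170.63 + 35.31 = 1205.94 ft.
Pressure head at well G: ψ = 144·P/γ = 144 × 74.0 / 62.4 = 170.77 ft.
Total head at well G: h = z + ψ = 1021.02 + 170.77 = 1191.79 ft.
Head difference: h(well D) − h(well G) = 1205.94 − 1191.79 = 14.15 ft.

Δh ≈ 14.15 ft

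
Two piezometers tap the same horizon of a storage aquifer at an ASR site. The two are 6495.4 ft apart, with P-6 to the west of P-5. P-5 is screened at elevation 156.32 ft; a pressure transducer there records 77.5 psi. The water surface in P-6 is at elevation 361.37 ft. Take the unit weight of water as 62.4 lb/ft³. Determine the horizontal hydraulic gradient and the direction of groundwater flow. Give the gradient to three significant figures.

Pressure head at P-5: ψ = 144·P/γ = 144 × 77.5 / 62.4 = 178.85 ft.
Total head at P-5: h = z + ψ = 156.32 + 178.85 = 335.17 ft.
Total head at P-6: h = 361.37 ft (water level in the piezometer is the total head).
Head difference: h(P-5) − h(P-6) = 335.17 − 361.37 = -26.20 ft.
Hydraulic gradient: i = |Δh| / L = 26.20 / 6495.4 = 0.00403.
Flow is from higher to lower head: from P-6 toward P-5, i.e. toward the east.

i ≈ 0.00403; groundwater flows toward the east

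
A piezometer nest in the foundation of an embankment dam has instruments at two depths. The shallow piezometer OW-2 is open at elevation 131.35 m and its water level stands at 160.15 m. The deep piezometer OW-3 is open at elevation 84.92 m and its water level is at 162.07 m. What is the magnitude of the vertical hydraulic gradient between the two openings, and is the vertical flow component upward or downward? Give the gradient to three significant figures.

|i_v| ≈ 0.0414; vertical flow is upward

Total head at OW-2: h = 160.15 m (water level in the standpipe).
Total head at OW-3: h = 162.07 m.
Δh = h(OW-2) − h(OW-3) = 160.15 − 162.07 = -1.92 m.
Vertical separation Δz = 131.35 − 84.92 = 46.43 m.
|i_v| = |Δh| / Δz = 1.92 / 46.43 = 0.0414.
Head is higher in the deep piezometer, so vertical flow is upward (discharge condition).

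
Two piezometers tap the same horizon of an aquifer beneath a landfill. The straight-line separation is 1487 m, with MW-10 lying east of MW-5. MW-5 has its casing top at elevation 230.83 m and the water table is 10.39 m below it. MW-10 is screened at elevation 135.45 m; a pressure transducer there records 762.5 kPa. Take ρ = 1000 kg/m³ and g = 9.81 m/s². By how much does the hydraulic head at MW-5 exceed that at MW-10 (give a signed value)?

Total head at MW-5: h = 230.83 − 10.39 = 220.44 m.
Pressure head at MW-10: ψ = P/(ρg) = 762.5×1000 / (1000 × 9.81) = 77.73 m.
Total head at MW-10: h = z + ψ = 135.45 + 77.73 = 213.18 m.
Head difference: h(MW-5) − h(MW-10) = 220.44 − 213.18 = 7.26 m.

Δh ≈ 7.26 m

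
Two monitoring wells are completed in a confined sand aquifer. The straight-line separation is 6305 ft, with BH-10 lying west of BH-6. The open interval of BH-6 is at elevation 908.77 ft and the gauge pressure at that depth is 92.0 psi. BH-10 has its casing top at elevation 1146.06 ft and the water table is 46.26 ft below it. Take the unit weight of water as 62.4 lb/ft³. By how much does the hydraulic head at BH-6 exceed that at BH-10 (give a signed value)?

Δh ≈ 21.28 ft

Pressure head at BH-6: ψ = 144·P/γ = 144 × 92.0 / 62.4 = 212.31 ft.
Total head at BH-6: h = z + ψ = 908.77 + 212.31 = 1121.08 ft.
Total head at BH-10: h = 1146.06 − 46.26 = 1099.80 ft.
Head difference: h(BH-6) − h(BH-10) = 1121.08 − 1099.80 = 21.28 ft.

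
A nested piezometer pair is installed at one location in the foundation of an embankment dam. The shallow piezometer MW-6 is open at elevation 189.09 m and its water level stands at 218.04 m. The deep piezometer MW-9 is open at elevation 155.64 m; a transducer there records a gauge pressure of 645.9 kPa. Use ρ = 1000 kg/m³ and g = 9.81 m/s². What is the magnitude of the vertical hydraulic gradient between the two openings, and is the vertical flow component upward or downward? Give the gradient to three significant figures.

Total head at MW-6: h = 218.04 m (water level in the standpipe).
Pressure head at MW-9: ψ = P/(ρg) = 645.9×1000 / (1000 × 9.81) = 65.84 m.
Total head at MW-9: h = z + ψ = 155.64 + 65.84 = 221.48 m.
Δh = h(MW-6) − h(MW-9) = 218.04 − 221.48 = -3.44 m.
Vertical separation Δz = 189.09 − 155.64 = 33.45 m.
|i_v| = |Δh| / Δz = 3.44 / 33.45 = 0.103.
Head is higher in the deep piezometer, so vertical flow is upward (discharge condition).

|i_v| ≈ 0.103; vertical flow is upward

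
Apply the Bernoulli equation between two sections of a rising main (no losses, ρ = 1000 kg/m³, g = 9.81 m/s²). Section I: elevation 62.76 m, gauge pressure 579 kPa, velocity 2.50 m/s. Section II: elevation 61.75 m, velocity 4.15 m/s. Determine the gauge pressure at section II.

P₂ ≈ 583 kPa

Pressure head at I: ψ₁ = P₁/(ρg) = 579×1000 / (1000 × 9.81) = 59.02 m.
Velocity heads: v₁²/2g = 2.50²/19.62 = 0.319 m; v₂²/2g = 4.15²/19.62 = 0.878 m.
Total head H = z₁ + ψ₁ + v₁²/2g = 62.76 + 59.02 + 0.319 = 122.10 m.
ψ₂ = H − z₂ − v₂²/2g = 122.10 − 61.75 − 0.878 = 59.47 m.
P₂ = ρgψ₂ = 1000 × 9.81 × 59.47 ≈ 583 kPa.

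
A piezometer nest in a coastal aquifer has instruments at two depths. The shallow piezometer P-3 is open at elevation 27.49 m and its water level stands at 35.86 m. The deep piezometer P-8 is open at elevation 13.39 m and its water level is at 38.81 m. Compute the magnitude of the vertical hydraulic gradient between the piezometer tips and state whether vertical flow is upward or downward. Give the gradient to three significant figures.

Total head at P-3: h = 35.86 m (water level in the standpipe).
Total head at P-8: h = 38.81 m.
Δh = h(P-3) − h(P-8) = 35.86 − 38.81 = -2.95 m.
Vertical separation Δz = 27.49 − 13.39 = 14.10 m.
|i_v| = |Δh| / Δz = 2.95 / 14.10 = 0.209.
Head is higher in the deep piezometer, so vertical flow is upward (discharge condition).

|i_v| ≈ 0.209; vertical flow is upward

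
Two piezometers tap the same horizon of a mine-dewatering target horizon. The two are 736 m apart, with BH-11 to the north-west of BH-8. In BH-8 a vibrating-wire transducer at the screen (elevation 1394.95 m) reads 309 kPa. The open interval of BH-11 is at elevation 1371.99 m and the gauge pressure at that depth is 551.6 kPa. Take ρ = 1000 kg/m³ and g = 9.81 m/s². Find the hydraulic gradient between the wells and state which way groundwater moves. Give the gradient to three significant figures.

i ≈ 0.00240; groundwater flows toward the south-east

Pressure head at BH-8: ψ = P/(ρg) = 309×1000 / (1000 × 9.81) = 31.50 m.
Total head at BH-8: h = z + ψ = 1394.95 + 31.50 = 1426.45 m.
Pressure head at BH-11: ψ = P/(ρg) = 551.6×1000 / (1000 × 9.81) = 56.23 m.
Total head at BH-11: h = z + ψ = 1371.99 + 56.23 = 1428.22 m.
Head difference: h(BH-8) − h(BH-11) = 1426.45 − 1428.22 = -1.77 m.
Hydraulic gradient: i = |Δh| / L = 1.77 / 736 = 0.00240.
Flow is from higher to lower head: from BH-11 toward BH-8, i.e. toward the south-east.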